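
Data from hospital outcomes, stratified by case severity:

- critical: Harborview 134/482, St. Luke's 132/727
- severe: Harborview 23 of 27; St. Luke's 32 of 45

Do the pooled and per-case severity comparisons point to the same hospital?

Yes

Critical: Harborview 134/482 = 27.8%, St. Luke's 132/727 = 18.2% → Harborview
Severe: Harborview 23/27 = 85.2%, St. Luke's 32/45 = 71.1% → Harborview
Overall: Harborview 157/509 = 30.8%, St. Luke's 164/772 = 21.2% → Harborview
Harborview wins overall and in every case group — no reversal.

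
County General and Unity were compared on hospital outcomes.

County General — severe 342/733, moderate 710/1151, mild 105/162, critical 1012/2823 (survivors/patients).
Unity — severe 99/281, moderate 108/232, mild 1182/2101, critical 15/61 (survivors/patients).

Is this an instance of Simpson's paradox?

Yes

Severe: County General 342/733 = 46.7%, Unity 99/281 = 35.2% → County General
Moderate: County General 710/1151 = 61.7%, Unity 108/232 = 46.6% → County General
Mild: County General 105/162 = 64.8%, Unity 1182/2101 = 56.3% → County General
Critical: County General 1012/2823 = 35.8%, Unity 15/61 = 24.6% → County General
Overall: County General 2169/4869 = 44.5%, Unity 1404/2675 = 52.5% → Unity
County General wins each case group but Unity wins overall — the comparison reverses. County General's patients skew toward critical, which has a lower base rate.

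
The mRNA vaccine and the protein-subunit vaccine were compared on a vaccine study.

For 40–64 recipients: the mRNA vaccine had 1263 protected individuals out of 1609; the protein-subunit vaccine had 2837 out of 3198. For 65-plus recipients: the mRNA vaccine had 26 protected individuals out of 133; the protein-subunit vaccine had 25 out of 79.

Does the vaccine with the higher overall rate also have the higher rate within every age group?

40–64: the mRNA vaccine 1263/1609 = 78.5%, the protein-subunit vaccine 2837/3198 = 88.7% → the protein-subunit vaccine
65-plus: the mRNA vaccine 26/133 = 19.5%, the protein-subunit vaccine 25/79 = 31.6% → the protein-subunit vaccine
Overall: the mRNA vaccine 1289/1742 = 74.0%, the protein-subunit vaccine 2862/3277 = 87.3% → the protein-subunit vaccine
The protein-subunit vaccine wins overall and in every age group — no reversal.

Yes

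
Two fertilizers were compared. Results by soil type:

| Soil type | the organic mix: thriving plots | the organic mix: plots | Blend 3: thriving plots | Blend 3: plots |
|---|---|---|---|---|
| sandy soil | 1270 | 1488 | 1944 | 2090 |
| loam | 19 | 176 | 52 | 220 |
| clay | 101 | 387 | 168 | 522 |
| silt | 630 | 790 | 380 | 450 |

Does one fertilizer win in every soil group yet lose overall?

Sandy soil: the organic mix 1270/1488 = 85.3%, Blend 3 1944/2090 = 93.0% → Blend 3
Loam: the organic mix 19/176 = 10.8%, Blend 3 52/220 = 23.6% → Blend 3
Clay: the organic mix 101/387 = 26.1%, Blend 3 168/522 = 32.2% → Blend 3
Silt: the organic mix 630/790 = 79.7%, Blend 3 380/450 = 84.4% → Blend 3
Overall: the organic mix 2020/2841 = 71.1%, Blend 3 2544/3282 = 77.5% → Blend 3
Blend 3 wins overall and in every soil group — no reversal.

No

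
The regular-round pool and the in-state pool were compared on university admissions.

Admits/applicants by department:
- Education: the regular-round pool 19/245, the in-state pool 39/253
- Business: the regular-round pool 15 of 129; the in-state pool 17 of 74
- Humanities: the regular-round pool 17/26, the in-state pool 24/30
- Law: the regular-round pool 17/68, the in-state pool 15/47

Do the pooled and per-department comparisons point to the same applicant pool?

Education: the regular-round pool 19/245 = 7.8%, the in-state pool 39/253 = 15.4% → the in-state pool
Business: the regular-round pool 15/129 = 11.6%, the in-state pool 17/74 = 23.0% → the in-state pool
Humanities: the regular-round pool 17/26 = 65.4%, the in-state pool 24/30 = 80.0% → the in-state pool
Law: the regular-round pool 17/68 = 25.0%, the in-state pool 15/47 = 31.9% → the in-state pool
Overall: the regular-round pool 68/468 = 14.5%, the in-state pool 95/404 = 23.5% → the in-state pool
The in-state pool wins overall and in every department group — no reversal.

Yes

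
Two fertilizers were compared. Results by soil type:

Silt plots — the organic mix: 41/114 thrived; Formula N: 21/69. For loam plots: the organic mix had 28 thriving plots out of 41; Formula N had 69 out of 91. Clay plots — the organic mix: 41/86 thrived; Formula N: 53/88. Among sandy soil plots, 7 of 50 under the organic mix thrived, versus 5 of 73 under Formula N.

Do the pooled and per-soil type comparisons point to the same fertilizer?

Silt: the organic mix 41/114 = 36.0%, Formula N 21/69 = 30.4% → the organic mix
Loam: the organic mix 28/41 = 68.3%, Formula N 69/91 = 75.8% → Formula N
Clay: the organic mix 41/86 = 47.7%, Formula N 53/88 = 60.2% → Formula N
Sandy soil: the organic mix 7/50 = 14.0%, Formula N 5/73 = 6.8% → the organic mix
Overall: the organic mix 117/291 = 40.2%, Formula N 148/321 = 46.1% → Formula N
Neither sweeps: the organic mix wins 2 of 4 groups, Formula N wins 2. Formula N wins overall but not every group — no Simpson reversal.

No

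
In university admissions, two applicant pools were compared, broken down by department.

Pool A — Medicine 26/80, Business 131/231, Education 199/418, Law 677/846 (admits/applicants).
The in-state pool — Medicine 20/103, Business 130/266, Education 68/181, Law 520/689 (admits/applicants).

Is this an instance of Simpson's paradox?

No

Medicine: Pool A 26/80 = 32.5%, the in-state pool 20/103 = 19.4% → Pool A
Business: Pool A 131/231 = 56.7%, the in-state pool 130/266 = 48.9% → Pool A
Education: Pool A 199/418 = 47.6%, the in-state pool 68/181 = 37.6% → Pool A
Law: Pool A 677/846 = 80.0%, the in-state pool 520/689 = 75.5% → Pool A
Overall: Pool A 1033/1575 = 65.6%, the in-state pool 738/1239 = 59.6% → Pool A
Pool A wins overall and in every department group — no reversal.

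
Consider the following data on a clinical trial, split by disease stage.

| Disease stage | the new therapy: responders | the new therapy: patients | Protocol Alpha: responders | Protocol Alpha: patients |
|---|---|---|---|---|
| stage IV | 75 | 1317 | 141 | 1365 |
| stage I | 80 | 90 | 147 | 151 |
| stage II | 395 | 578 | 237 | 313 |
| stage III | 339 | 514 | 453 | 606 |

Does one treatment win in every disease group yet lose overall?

No

Stage IV: the new therapy 75/1317 = 5.7%, Protocol Alpha 141/1365 = 10.3% → Protocol Alpha
Stage I: the new therapy 80/90 = 88.9%, Protocol Alpha 147/151 = 97.4% → Protocol Alpha
Stage II: the new therapy 395/578 = 68.3%, Protocol Alpha 237/313 = 75.7% → Protocol Alpha
Stage III: the new therapy 339/514 = 66.0%, Protocol Alpha 453/606 = 74.8% → Protocol Alpha
Overall: the new therapy 889/2499 = 35.6%, Protocol Alpha 978/2435 = 40.2% → Protocol Alpha
Protocol Alpha wins overall and in every disease group — no reversal.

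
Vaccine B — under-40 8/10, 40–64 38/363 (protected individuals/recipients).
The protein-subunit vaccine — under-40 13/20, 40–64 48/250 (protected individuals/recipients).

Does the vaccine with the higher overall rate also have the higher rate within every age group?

No

Under-40: Vaccine B 8/10 = 80.0%, the protein-subunit vaccine 13/20 = 65.0% → Vaccine B
40–64: Vaccine B 38/363 = 10.5%, the protein-subunit vaccine 48/250 = 19.2% → the protein-subunit vaccine
Overall: Vaccine B 46/373 = 12.3%, the protein-subunit vaccine 61/270 = 22.6% → the protein-subunit vaccine
Neither sweeps: Vaccine B wins 1 of 2 groups, the protein-subunit vaccine wins 1. The protein-subunit vaccine wins overall but not every group — no Simpson reversal.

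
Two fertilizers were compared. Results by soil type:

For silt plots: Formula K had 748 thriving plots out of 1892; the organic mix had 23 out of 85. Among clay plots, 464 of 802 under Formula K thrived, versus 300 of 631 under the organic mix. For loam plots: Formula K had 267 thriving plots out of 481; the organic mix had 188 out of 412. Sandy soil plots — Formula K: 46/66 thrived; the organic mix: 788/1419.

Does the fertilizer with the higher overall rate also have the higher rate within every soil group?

Silt: Formula K 748/1892 = 39.5%, the organic mix 23/85 = 27.1% → Formula K
Clay: Formula K 464/802 = 57.9%, the organic mix 300/631 = 47.5% → Formula K
Loam: Formula K 267/481 = 55.5%, the organic mix 188/412 = 45.6% → Formula K
Sandy soil: Formula K 46/66 = 69.7%, the organic mix 788/1419 = 55.5% → Formula K
Overall: Formula K 1525/3241 = 47.1%, the organic mix 1299/2547 = 51.0% → the organic mix
Formula K wins each soil group but the organic mix wins overall — the comparison reverses. Formula K's plots skew toward silt, which has a lower base rate.

No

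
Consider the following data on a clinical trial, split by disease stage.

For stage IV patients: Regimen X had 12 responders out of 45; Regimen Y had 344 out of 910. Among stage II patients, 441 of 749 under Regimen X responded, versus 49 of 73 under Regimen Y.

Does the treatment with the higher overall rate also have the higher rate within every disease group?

No

Stage IV: Regimen X 12/45 = 26.7%, Regimen Y 344/910 = 37.8% → Regimen Y
Stage II: Regimen X 441/749 = 58.9%, Regimen Y 49/73 = 67.1% → Regimen Y
Overall: Regimen X 453/794 = 57.1%, Regimen Y 393/983 = 40.0% → Regimen X
Regimen Y wins each disease group but Regimen X wins overall — the comparison reverses. Regimen Y's patients skew toward stage IV, which has a lower base rate.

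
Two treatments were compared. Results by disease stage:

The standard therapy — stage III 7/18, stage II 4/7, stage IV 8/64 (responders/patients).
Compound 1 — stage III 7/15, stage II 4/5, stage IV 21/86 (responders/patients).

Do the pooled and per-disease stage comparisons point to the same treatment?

Yes

Stage III: the standard therapy 7/18 = 38.9%, Compound 1 7/15 = 46.7% → Compound 1
Stage II: the standard therapy 4/7 = 57.1%, Compound 1 4/5 = 80.0% → Compound 1
Stage IV: the standard therapy 8/64 = 12.5%, Compound 1 21/86 = 24.4% → Compound 1
Overall: the standard therapy 19/89 = 21.3%, Compound 1 32/106 = 30.2% → Compound 1
Compound 1 wins overall and in every disease group — no reversal.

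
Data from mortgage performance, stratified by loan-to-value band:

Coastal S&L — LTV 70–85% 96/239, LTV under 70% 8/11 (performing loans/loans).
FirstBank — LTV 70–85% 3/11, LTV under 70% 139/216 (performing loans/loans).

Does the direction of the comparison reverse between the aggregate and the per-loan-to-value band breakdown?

Yes

LTV 70–85%: Coastal S&L 96/239 = 40.2%, FirstBank 3/11 = 27.3% → Coastal S&L
LTV under 70%: Coastal S&L 8/11 = 72.7%, FirstBank 139/216 = 64.4% → Coastal S&L
Overall: Coastal S&L 104/250 = 41.6%, FirstBank 142/227 = 62.6% → FirstBank
Coastal S&L wins each loan-to-value group but FirstBank wins overall — the comparison reverses. Coastal S&L's loans skew toward LTV 70–85%, which has a lower base rate.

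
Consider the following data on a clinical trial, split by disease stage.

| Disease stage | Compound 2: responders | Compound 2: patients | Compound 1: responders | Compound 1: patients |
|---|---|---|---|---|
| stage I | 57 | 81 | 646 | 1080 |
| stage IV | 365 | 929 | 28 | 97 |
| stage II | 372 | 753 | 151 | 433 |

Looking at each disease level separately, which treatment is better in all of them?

Compound 2

Stage I: Compound 2 57/81 = 70.4%, Compound 1 646/1080 = 59.8% → Compound 2
Stage IV: Compound 2 365/929 = 39.3%, Compound 1 28/97 = 28.9% → Compound 2
Stage II: Compound 2 372/753 = 49.4%, Compound 1 151/433 = 34.9% → Compound 2
Compound 2 has the higher rate in all 3 groups.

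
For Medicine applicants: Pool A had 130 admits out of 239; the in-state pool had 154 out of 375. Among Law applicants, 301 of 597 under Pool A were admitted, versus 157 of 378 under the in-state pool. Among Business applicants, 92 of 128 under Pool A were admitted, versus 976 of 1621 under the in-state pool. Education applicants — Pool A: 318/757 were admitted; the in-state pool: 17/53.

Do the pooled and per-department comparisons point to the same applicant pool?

No

Medicine: Pool A 130/239 = 54.4%, the in-state pool 154/375 = 41.1% → Pool A
Law: Pool A 301/597 = 50.4%, the in-state pool 157/378 = 41.5% → Pool A
Business: Pool A 92/128 = 71.9%, the in-state pool 976/1621 = 60.2% → Pool A
Education: Pool A 318/757 = 42.0%, the in-state pool 17/53 = 32.1% → Pool A
Overall: Pool A 841/1721 = 48.9%, the in-state pool 1304/2427 = 53.7% → the in-state pool
Pool A wins each department group but the in-state pool wins overall — the comparison reverses. Pool A's applicants skew toward Education, which has a lower base rate.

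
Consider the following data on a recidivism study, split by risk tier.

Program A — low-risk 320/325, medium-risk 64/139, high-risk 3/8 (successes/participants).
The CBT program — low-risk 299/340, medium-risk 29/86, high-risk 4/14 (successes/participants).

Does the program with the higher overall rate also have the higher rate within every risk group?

Low-risk: Program A 320/325 = 98.5%, the CBT program 299/340 = 87.9% → Program A
Medium-risk: Program A 64/139 = 46.0%, the CBT program 29/86 = 33.7% → Program A
High-risk: Program A 3/8 = 37.5%, the CBT program 4/14 = 28.6% → Program A
Overall: Program A 387/472 = 82.0%, the CBT program 332/440 = 75.5% → Program A
Program A wins overall and in every risk group — no reversal.

Yes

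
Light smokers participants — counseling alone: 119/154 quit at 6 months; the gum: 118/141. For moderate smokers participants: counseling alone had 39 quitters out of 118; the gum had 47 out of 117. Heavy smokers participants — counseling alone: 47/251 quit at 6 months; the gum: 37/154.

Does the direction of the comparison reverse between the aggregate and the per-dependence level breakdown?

No

Light smokers: counseling alone 119/154 = 77.3%, the gum 118/141 = 83.7% → the gum
Moderate smokers: counseling alone 39/118 = 33.1%, the gum 47/117 = 40.2% → the gum
Heavy smokers: counseling alone 47/251 = 18.7%, the gum 37/154 = 24.0% → the gum
Overall: counseling alone 205/523 = 39.2%, the gum 202/412 = 49.0% → the gum
The gum wins overall and in every dependence group — no reversal.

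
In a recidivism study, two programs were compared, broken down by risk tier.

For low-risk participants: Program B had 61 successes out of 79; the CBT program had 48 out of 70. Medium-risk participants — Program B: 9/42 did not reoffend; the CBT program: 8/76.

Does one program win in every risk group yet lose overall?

No

Low-risk: Program B 61/79 = 77.2%, the CBT program 48/70 = 68.6% → Program B
Medium-risk: Program B 9/42 = 21.4%, the CBT program 8/76 = 10.5% → Program B
Overall: Program B 70/121 = 57.9%, the CBT program 56/146 = 38.4% → Program B
Program B wins overall and in every risk group — no reversal.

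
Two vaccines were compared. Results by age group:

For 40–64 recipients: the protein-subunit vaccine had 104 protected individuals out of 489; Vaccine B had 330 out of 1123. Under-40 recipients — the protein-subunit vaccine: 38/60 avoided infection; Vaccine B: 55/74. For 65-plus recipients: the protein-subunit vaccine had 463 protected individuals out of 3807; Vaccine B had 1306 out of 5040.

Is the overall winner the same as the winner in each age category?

Yes

40–64: the protein-subunit vaccine 104/489 = 21.3%, Vaccine B 330/1123 = 29.4% → Vaccine B
Under-40: the protein-subunit vaccine 38/60 = 63.3%, Vaccine B 55/74 = 74.3% → Vaccine B
65-plus: the protein-subunit vaccine 463/3807 = 12.2%, Vaccine B 1306/5040 = 25.9% → Vaccine B
Overall: the protein-subunit vaccine 605/4356 = 13.9%, Vaccine B 1691/6237 = 27.1% → Vaccine B
Vaccine B wins overall and in every age group — no reversal.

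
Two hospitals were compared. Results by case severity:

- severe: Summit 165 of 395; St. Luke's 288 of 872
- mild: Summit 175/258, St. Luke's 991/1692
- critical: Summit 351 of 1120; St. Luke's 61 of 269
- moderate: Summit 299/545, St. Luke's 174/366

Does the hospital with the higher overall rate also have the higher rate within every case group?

Severe: Summit 165/395 = 41.8%, St. Luke's 288/872 = 33.0% → Summit
Mild: Summit 175/258 = 67.8%, St. Luke's 991/1692 = 58.6% → Summit
Critical: Summit 351/1120 = 31.3%, St. Luke's 61/269 = 22.7% → Summit
Moderate: Summit 299/545 = 54.9%, St. Luke's 174/366 = 47.5% → Summit
Overall: Summit 990/2318 = 42.7%, St. Luke's 1514/3199 = 47.3% → St. Luke's
Summit wins each case group but St. Luke's wins overall — the comparison reverses. Summit's patients skew toward critical, which has a lower base rate.

No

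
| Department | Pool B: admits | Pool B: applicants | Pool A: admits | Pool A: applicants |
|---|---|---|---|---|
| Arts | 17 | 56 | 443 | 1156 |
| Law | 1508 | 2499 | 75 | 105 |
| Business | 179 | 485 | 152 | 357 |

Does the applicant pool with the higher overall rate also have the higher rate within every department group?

Arts: Pool B 17/56 = 30.4%, Pool A 443/1156 = 38.3% → Pool A
Law: Pool B 1508/2499 = 60.3%, Pool A 75/105 = 71.4% → Pool A
Business: Pool B 179/485 = 36.9%, Pool A 152/357 = 42.6% → Pool A
Overall: Pool B 1704/3040 = 56.1%, Pool A 670/1618 = 41.4% → Pool B
Pool A wins each department group but Pool B wins overall — the comparison reverses. Pool A's applicants skew toward Arts, which has a lower base rate.

No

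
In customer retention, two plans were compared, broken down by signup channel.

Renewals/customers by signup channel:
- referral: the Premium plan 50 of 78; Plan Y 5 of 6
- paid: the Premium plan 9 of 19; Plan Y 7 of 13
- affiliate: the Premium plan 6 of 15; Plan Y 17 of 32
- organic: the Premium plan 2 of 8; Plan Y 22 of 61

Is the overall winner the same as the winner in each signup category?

No

Referral: the Premium plan 50/78 = 64.1%, Plan Y 5/6 = 83.3% → Plan Y
Paid: the Premium plan 9/19 = 47.4%, Plan Y 7/13 = 53.8% → Plan Y
Affiliate: the Premium plan 6/15 = 40.0%, Plan Y 17/32 = 53.1% → Plan Y
Organic: the Premium plan 2/8 = 25.0%, Plan Y 22/61 = 36.1% → Plan Y
Overall: the Premium plan 67/120 = 55.8%, Plan Y 51/112 = 45.5% → the Premium plan
Plan Y wins each signup group but the Premium plan wins overall — the comparison reverses. Plan Y's customers skew toward organic, which has a lower base rate.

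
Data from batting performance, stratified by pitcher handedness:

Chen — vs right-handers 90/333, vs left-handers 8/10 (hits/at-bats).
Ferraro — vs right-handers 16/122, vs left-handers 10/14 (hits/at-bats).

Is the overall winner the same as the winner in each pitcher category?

Vs right-handers: Chen 90/333 = 27.0%, Ferraro 16/122 = 13.1% → Chen
Vs left-handers: Chen 8/10 = 80.0%, Ferraro 10/14 = 71.4% → Chen
Overall: Chen 98/343 = 28.6%, Ferraro 26/136 = 19.1% → Chen
Chen wins overall and in every pitcher group — no reversal.

Yes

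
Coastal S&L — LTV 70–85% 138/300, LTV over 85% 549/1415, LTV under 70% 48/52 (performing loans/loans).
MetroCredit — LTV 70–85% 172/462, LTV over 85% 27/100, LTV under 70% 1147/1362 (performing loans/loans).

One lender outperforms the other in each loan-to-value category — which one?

Coastal S&L

LTV 70–85%: Coastal S&L 138/300 = 46.0%, MetroCredit 172/462 = 37.2% → Coastal S&L
LTV over 85%: Coastal S&L 549/1415 = 38.8%, MetroCredit 27/100 = 27.0% → Coastal S&L
LTV under 70%: Coastal S&L 48/52 = 92.3%, MetroCredit 1147/1362 = 84.2% → Coastal S&L
Coastal S&L has the higher rate in all 3 groups.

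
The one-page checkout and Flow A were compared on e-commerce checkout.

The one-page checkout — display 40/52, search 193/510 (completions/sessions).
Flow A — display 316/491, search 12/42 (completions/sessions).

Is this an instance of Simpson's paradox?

Yes

Display: the one-page checkout 40/52 = 76.9%, Flow A 316/491 = 64.4% → the one-page checkout
Search: the one-page checkout 193/510 = 37.8%, Flow A 12/42 = 28.6% → the one-page checkout
Overall: the one-page checkout 233/562 = 41.5%, Flow A 328/533 = 61.5% → Flow A
The one-page checkout wins each traffic group but Flow A wins overall — the comparison reverses. The one-page checkout's sessions skew toward search, which has a lower base rate.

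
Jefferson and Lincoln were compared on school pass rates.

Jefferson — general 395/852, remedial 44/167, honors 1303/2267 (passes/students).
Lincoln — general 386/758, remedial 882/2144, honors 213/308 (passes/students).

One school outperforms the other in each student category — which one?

General: Jefferson 395/852 = 46.4%, Lincoln 386/758 = 50.9% → Lincoln
Remedial: Jefferson 44/167 = 26.3%, Lincoln 882/2144 = 41.1% → Lincoln
Honors: Jefferson 1303/2267 = 57.5%, Lincoln 213/308 = 69.2% → Lincoln
Lincoln has the higher rate in all 3 groups.

Lincoln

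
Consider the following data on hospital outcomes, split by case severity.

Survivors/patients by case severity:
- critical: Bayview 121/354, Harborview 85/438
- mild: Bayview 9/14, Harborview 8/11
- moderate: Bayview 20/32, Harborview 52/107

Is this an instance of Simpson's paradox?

Critical: Bayview 121/354 = 34.2%, Harborview 85/438 = 19.4% → Bayview
Mild: Bayview 9/14 = 64.3%, Harborview 8/11 = 72.7% → Harborview
Moderate: Bayview 20/32 = 62.5%, Harborview 52/107 = 48.6% → Bayview
Overall: Bayview 150/400 = 37.5%, Harborview 145/556 = 26.1% → Bayview
Neither sweeps: Bayview wins 2 of 3 groups, Harborview wins 1. Bayview wins overall but not every group — no Simpson reversal.

No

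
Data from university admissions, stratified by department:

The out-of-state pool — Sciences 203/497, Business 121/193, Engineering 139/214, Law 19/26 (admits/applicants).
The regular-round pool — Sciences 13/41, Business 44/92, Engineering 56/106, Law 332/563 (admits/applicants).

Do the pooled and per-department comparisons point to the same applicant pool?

No

Sciences: the out-of-state pool 203/497 = 40.8%, the regular-round pool 13/41 = 31.7% → the out-of-state pool
Business: the out-of-state pool 121/193 = 62.7%, the regular-round pool 44/92 = 47.8% → the out-of-state pool
Engineering: the out-of-state pool 139/214 = 65.0%, the regular-round pool 56/106 = 52.8% → the out-of-state pool
Law: the out-of-state pool 19/26 = 73.1%, the regular-round pool 332/563 = 59.0% → the out-of-state pool
Overall: the out-of-state pool 482/930 = 51.8%, the regular-round pool 445/802 = 55.5% → the regular-round pool
The out-of-state pool wins each department group but the regular-round pool wins overall — the comparison reverses. The out-of-state pool's applicants skew toward Sciences, which has a lower base rate.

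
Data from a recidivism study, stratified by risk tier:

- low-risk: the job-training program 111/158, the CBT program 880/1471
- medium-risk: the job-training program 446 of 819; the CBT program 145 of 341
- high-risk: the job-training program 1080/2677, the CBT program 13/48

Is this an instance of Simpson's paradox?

Low-risk: the job-training program 111/158 = 70.3%, the CBT program 880/1471 = 59.8% → the job-training program
Medium-risk: the job-training program 446/819 = 54.5%, the CBT program 145/341 = 42.5% → the job-training program
High-risk: the job-training program 1080/2677 = 40.3%, the CBT program 13/48 = 27.1% → the job-training program
Overall: the job-training program 1637/3654 = 44.8%, the CBT program 1038/1860 = 55.8% → the CBT program
The job-training program wins each risk group but the CBT program wins overall — the comparison reverses. The job-training program's participants skew toward high-risk, which has a lower base rate.

Yes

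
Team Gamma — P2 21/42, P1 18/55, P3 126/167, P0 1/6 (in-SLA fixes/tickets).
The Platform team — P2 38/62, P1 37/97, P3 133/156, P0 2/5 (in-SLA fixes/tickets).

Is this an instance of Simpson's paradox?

P2: Team Gamma 21/42 = 50.0%, the Platform team 38/62 = 61.3% → the Platform team
P1: Team Gamma 18/55 = 32.7%, the Platform team 37/97 = 38.1% → the Platform team
P3: Team Gamma 126/167 = 75.4%, the Platform team 133/156 = 85.3% → the Platform team
P0: Team Gamma 1/6 = 16.7%, the Platform team 2/5 = 40.0% → the Platform team
Overall: Team Gamma 166/270 = 61.5%, the Platform team 210/320 = 65.6% → the Platform team
The Platform team wins overall and in every ticket group — no reversal.

No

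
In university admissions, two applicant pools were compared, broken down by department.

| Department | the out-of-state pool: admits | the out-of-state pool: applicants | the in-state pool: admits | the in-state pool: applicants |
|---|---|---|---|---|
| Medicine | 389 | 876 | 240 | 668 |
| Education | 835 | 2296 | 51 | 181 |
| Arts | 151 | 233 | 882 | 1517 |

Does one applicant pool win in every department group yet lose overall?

Yes

Medicine: the out-of-state pool 389/876 = 44.4%, the in-state pool 240/668 = 35.9% → the out-of-state pool
Education: the out-of-state pool 835/2296 = 36.4%, the in-state pool 51/181 = 28.2% → the out-of-state pool
Arts: the out-of-state pool 151/233 = 64.8%, the in-state pool 882/1517 = 58.1% → the out-of-state pool
Overall: the out-of-state pool 1375/3405 = 40.4%, the in-state pool 1173/2366 = 49.6% → the in-state pool
The out-of-state pool wins each department group but the in-state pool wins overall — the comparison reverses. The out-of-state pool's applicants skew toward Education, which has a lower base rate.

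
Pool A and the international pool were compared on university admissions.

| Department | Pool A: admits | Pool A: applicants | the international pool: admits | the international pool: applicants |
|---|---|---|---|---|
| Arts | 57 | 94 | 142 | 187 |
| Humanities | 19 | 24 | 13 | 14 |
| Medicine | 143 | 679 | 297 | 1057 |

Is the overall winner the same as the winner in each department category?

Yes

Arts: Pool A 57/94 = 60.6%, the international pool 142/187 = 75.9% → the international pool
Humanities: Pool A 19/24 = 79.2%, the international pool 13/14 = 92.9% → the international pool
Medicine: Pool A 143/679 = 21.1%, the international pool 297/1057 = 28.1% → the international pool
Overall: Pool A 219/797 = 27.5%, the international pool 452/1258 = 35.9% → the international pool
The international pool wins overall and in every department group — no reversal.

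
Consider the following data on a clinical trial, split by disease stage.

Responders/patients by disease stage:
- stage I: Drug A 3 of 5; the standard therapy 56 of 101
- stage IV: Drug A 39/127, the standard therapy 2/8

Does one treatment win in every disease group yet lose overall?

Stage I: Drug A 3/5 = 60.0%, the standard therapy 56/101 = 55.4% → Drug A
Stage IV: Drug A 39/127 = 30.7%, the standard therapy 2/8 = 25.0% → Drug A
Overall: Drug A 42/132 = 31.8%, the standard therapy 58/109 = 53.2% → the standard therapy
Drug A wins each disease group but the standard therapy wins overall — the comparison reverses. Drug A's patients skew toward stage IV, which has a lower base rate.

Yes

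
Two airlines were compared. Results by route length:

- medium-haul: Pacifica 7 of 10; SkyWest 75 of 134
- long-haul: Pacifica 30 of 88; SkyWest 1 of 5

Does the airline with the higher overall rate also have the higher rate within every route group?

Medium-haul: Pacifica 7/10 = 70.0%, SkyWest 75/134 = 56.0% → Pacifica
Long-haul: Pacifica 30/88 = 34.1%, SkyWest 1/5 = 20.0% → Pacifica
Overall: Pacifica 37/98 = 37.8%, SkyWest 76/139 = 54.7% → SkyWest
Pacifica wins each route group but SkyWest wins overall — the comparison reverses. Pacifica's flights skew toward long-haul, which has a lower base rate.

No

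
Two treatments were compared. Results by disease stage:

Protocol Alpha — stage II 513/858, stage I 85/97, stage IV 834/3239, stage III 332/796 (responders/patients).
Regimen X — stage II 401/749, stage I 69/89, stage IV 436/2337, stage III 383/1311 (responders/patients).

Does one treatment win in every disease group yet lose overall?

Stage II: Protocol Alpha 513/858 = 59.8%, Regimen X 401/749 = 53.5% → Protocol Alpha
Stage I: Protocol Alpha 85/97 = 87.6%, Regimen X 69/89 = 77.5% → Protocol Alpha
Stage IV: Protocol Alpha 834/3239 = 25.7%, Regimen X 436/2337 = 18.7% → Protocol Alpha
Stage III: Protocol Alpha 332/796 = 41.7%, Regimen X 383/1311 = 29.2% → Protocol Alpha
Overall: Protocol Alpha 1764/4990 = 35.4%, Regimen X 1289/4486 = 28.7% → Protocol Alpha
Protocol Alpha wins overall and in every disease group — no reversal.

No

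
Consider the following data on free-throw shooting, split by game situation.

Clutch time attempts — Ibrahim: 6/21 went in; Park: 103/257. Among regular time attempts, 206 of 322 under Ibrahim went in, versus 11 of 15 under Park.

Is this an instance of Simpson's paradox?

Clutch time: Ibrahim 6/21 = 28.6%, Park 103/257 = 40.1% → Park
Regular time: Ibrahim 206/322 = 64.0%, Park 11/15 = 73.3% → Park
Overall: Ibrahim 212/343 = 61.8%, Park 114/272 = 41.9% → Ibrahim
Park wins each game group but Ibrahim wins overall — the comparison reverses. Park's attempts skew toward clutch time, which has a lower base rate.

Yes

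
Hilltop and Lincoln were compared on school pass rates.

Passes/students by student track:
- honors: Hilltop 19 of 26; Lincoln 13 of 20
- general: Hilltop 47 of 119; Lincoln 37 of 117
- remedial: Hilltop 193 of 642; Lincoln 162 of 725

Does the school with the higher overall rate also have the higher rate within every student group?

Honors: Hilltop 19/26 = 73.1%, Lincoln 13/20 = 65.0% → Hilltop
General: Hilltop 47/119 = 39.5%, Lincoln 37/117 = 31.6% → Hilltop
Remedial: Hilltop 193/642 = 30.1%, Lincoln 162/725 = 22.3% → Hilltop
Overall: Hilltop 259/787 = 32.9%, Lincoln 212/862 = 24.6% → Hilltop
Hilltop wins overall and in every student group — no reversal.

Yes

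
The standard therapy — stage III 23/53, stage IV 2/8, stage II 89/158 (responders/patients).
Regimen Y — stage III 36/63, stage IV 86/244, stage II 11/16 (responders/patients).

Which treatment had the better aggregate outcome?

the standard therapy

Stage III: the standard therapy 23/53 = 43.4%, Regimen Y 36/63 = 57.1% → Regimen Y
Stage IV: the standard therapy 2/8 = 25.0%, Regimen Y 86/244 = 35.2% → Regimen Y
Stage II: the standard therapy 89/158 = 56.3%, Regimen Y 11/16 = 68.8% → Regimen Y
Overall: the standard therapy 114/219 = 52.1%, Regimen Y 133/323 = 41.2% → the standard therapy
(Regimen Y wins every disease group but the standard therapy wins overall — Regimen Y's patients skew toward the low-rate stage IV group.)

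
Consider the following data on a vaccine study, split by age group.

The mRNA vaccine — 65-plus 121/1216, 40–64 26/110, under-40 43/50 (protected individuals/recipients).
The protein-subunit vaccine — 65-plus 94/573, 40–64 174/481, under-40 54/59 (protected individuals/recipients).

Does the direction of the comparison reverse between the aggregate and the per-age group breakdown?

65-plus: the mRNA vaccine 121/1216 = 10.0%, the protein-subunit vaccine 94/573 = 16.4% → the protein-subunit vaccine
40–64: the mRNA vaccine 26/110 = 23.6%, the protein-subunit vaccine 174/481 = 36.2% → the protein-subunit vaccine
Under-40: the mRNA vaccine 43/50 = 86.0%, the protein-subunit vaccine 54/59 = 91.5% → the protein-subunit vaccine
Overall: the mRNA vaccine 190/1376 = 13.8%, the protein-subunit vaccine 322/1113 = 28.9% → the protein-subunit vaccine
The protein-subunit vaccine wins overall and in every age group — no reversal.

No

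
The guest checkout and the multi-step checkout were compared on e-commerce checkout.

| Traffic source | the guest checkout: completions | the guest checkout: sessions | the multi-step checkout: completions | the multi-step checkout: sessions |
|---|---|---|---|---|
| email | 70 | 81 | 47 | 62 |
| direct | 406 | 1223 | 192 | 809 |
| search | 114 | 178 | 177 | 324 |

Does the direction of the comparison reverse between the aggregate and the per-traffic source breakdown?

No

Email: the guest checkout 70/81 = 86.4%, the multi-step checkout 47/62 = 75.8% → the guest checkout
Direct: the guest checkout 406/1223 = 33.2%, the multi-step checkout 192/809 = 23.7% → the guest checkout
Search: the guest checkout 114/178 = 64.0%, the multi-step checkout 177/324 = 54.6% → the guest checkout
Overall: the guest checkout 590/1482 = 39.8%, the multi-step checkout 416/1195 = 34.8% → the guest checkout
The guest checkout wins overall and in every traffic group — no reversal.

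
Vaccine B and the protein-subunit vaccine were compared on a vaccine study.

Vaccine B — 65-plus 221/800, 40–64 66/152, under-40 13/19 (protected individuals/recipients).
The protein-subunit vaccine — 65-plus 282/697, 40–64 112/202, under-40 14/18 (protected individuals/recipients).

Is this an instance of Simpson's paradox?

No

65-plus: Vaccine B 221/800 = 27.6%, the protein-subunit vaccine 282/697 = 40.5% → the protein-subunit vaccine
40–64: Vaccine B 66/152 = 43.4%, the protein-subunit vaccine 112/202 = 55.4% → the protein-subunit vaccine
Under-40: Vaccine B 13/19 = 68.4%, the protein-subunit vaccine 14/18 = 77.8% → the protein-subunit vaccine
Overall: Vaccine B 300/971 = 30.9%, the protein-subunit vaccine 408/917 = 44.5% → the protein-subunit vaccine
The protein-subunit vaccine wins overall and in every age group — no reversal.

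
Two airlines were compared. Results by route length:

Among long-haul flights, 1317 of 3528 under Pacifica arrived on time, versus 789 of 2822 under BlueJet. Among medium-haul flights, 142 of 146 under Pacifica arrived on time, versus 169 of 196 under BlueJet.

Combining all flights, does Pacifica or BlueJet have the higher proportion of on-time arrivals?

Pacifica

Long-haul: Pacifica 1317/3528 = 37.3%, BlueJet 789/2822 = 28.0% → Pacifica
Medium-haul: Pacifica 142/146 = 97.3%, BlueJet 169/196 = 86.2% → Pacifica
Overall: Pacifica 1459/3674 = 39.7%, BlueJet 958/3018 = 31.7% → Pacifica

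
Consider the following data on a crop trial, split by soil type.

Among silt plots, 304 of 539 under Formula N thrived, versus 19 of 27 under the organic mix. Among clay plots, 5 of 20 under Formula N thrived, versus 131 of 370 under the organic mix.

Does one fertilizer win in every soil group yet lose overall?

Yes

Silt: Formula N 304/539 = 56.4%, the organic mix 19/27 = 70.4% → the organic mix
Clay: Formula N 5/20 = 25.0%, the organic mix 131/370 = 35.4% → the organic mix
Overall: Formula N 309/559 = 55.3%, the organic mix 150/397 = 37.8% → Formula N
The organic mix wins each soil group but Formula N wins overall — the comparison reverses. The organic mix's plots skew toward clay, which has a lower base rate.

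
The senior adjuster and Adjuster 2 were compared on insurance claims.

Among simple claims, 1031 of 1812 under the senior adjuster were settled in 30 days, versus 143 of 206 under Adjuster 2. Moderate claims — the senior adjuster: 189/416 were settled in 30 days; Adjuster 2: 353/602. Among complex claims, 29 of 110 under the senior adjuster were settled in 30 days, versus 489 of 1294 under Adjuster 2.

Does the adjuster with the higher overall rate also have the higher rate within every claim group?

No

Simple: the senior adjuster 1031/1812 = 56.9%, Adjuster 2 143/206 = 69.4% → Adjuster 2
Moderate: the senior adjuster 189/416 = 45.4%, Adjuster 2 353/602 = 58.6% → Adjuster 2
Complex: the senior adjuster 29/110 = 26.4%, Adjuster 2 489/1294 = 37.8% → Adjuster 2
Overall: the senior adjuster 1249/2338 = 53.4%, Adjuster 2 985/2102 = 46.9% → the senior adjuster
Adjuster 2 wins each claim group but the senior adjuster wins overall — the comparison reverses. Adjuster 2's claims skew toward complex, which has a lower base rate.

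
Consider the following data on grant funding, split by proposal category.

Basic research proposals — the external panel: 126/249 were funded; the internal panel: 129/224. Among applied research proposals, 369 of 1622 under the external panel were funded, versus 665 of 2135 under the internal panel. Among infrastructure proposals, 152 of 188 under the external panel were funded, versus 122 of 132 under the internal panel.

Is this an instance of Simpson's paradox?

No

Basic research: the external panel 126/249 = 50.6%, the internal panel 129/224 = 57.6% → the internal panel
Applied research: the external panel 369/1622 = 22.7%, the internal panel 665/2135 = 31.1% → the internal panel
Infrastructure: the external panel 152/188 = 80.9%, the internal panel 122/132 = 92.4% → the internal panel
Overall: the external panel 647/2059 = 31.4%, the internal panel 916/2491 = 36.8% → the internal panel
The internal panel wins overall and in every proposal group — no reversal.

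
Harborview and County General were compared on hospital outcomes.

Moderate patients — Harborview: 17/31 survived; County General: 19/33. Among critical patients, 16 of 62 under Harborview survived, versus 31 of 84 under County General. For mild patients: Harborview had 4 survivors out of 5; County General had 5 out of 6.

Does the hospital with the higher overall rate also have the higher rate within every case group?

Moderate: Harborview 17/31 = 54.8%, County General 19/33 = 57.6% → County General
Critical: Harborview 16/62 = 25.8%, County General 31/84 = 36.9% → County General
Mild: Harborview 4/5 = 80.0%, County General 5/6 = 83.3% → County General
Overall: Harborview 37/98 = 37.8%, County General 55/123 = 44.7% → County General
County General wins overall and in every case group — no reversal.

Yes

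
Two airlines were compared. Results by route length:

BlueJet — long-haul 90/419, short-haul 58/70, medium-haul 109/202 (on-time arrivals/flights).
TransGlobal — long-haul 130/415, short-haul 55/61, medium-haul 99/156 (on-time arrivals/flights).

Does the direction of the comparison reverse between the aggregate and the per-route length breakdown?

No

Long-haul: BlueJet 90/419 = 21.5%, TransGlobal 130/415 = 31.3% → TransGlobal
Short-haul: BlueJet 58/70 = 82.9%, TransGlobal 55/61 = 90.2% → TransGlobal
Medium-haul: BlueJet 109/202 = 54.0%, TransGlobal 99/156 = 63.5% → TransGlobal
Overall: BlueJet 257/691 = 37.2%, TransGlobal 284/632 = 44.9% → TransGlobal
TransGlobal wins overall and in every route group — no reversal.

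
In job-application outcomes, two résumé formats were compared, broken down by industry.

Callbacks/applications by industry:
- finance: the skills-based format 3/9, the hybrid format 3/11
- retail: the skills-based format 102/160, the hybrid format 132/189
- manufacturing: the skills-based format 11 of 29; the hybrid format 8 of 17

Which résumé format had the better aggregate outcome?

the hybrid format

Finance: the skills-based format 3/9 = 33.3%, the hybrid format 3/11 = 27.3% → the skills-based format
Retail: the skills-based format 102/160 = 63.8%, the hybrid format 132/189 = 69.8% → the hybrid format
Manufacturing: the skills-based format 11/29 = 37.9%, the hybrid format 8/17 = 47.1% → the hybrid format
Overall: the skills-based format 116/198 = 58.6%, the hybrid format 143/217 = 65.9% → the hybrid format
(Neither sweeps every industry group, but the hybrid format has the higher pooled rate.)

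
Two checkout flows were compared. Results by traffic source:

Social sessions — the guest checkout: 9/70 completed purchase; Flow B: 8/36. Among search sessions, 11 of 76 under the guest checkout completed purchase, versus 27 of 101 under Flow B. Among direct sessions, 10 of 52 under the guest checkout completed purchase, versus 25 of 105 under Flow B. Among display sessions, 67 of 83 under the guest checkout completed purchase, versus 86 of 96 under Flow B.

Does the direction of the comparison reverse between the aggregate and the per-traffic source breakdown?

No

Social: the guest checkout 9/70 = 12.9%, Flow B 8/36 = 22.2% → Flow B
Search: the guest checkout 11/76 = 14.5%, Flow B 27/101 = 26.7% → Flow B
Direct: the guest checkout 10/52 = 19.2%, Flow B 25/105 = 23.8% → Flow B
Display: the guest checkout 67/83 = 80.7%, Flow B 86/96 = 89.6% → Flow B
Overall: the guest checkout 97/281 = 34.5%, Flow B 146/338 = 43.2% → Flow B
Flow B wins overall and in every traffic group — no reversal.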